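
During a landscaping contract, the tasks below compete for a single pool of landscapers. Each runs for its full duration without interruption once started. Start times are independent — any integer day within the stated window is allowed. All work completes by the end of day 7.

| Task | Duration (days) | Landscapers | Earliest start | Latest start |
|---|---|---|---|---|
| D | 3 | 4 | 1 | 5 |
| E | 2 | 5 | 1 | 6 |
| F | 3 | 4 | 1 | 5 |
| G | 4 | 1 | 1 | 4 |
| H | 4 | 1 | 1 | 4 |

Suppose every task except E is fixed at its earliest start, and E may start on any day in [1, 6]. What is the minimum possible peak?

10

E@1: d1:15  d2:15  d3:10  d4:2  d5:0  d6:0  d7:0 → peak 15
E@2: d1:10  d2:15  d3:15  d4:2  d5:0  d6:0  d7:0 → peak 15
E@3: d1:10  d2:10  d3:15  d4:7  d5:0  d6:0  d7:0 → peak 15
E@4: d1:10  d2:10  d3:10  d4:7  d5:5  d6:0  d7:0 → peak 10
E@5: d1:10  d2:10  d3:10  d4:2  d5:5  d6:5  d7:0 → peak 10
E@6: d1:10  d2:10  d3:10  d4:2  d5:0  d6:5  d7:5 → peak 10
Best is E@4, peak 10.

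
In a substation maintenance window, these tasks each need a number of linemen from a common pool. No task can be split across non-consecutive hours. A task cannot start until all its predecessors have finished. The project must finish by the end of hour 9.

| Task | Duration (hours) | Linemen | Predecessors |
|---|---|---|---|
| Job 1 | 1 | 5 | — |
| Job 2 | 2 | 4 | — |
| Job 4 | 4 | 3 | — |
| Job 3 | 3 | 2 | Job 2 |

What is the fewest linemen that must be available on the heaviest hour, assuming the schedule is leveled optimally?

5

Early-start (Job 1@1, Job 2@1, Job 4@1, Job 3@3) gives peak 12: h1:12  h2:7  h3:5  h4:5  h5:2  h6:0  h7:0  h8:0  h9:0.
Shift Job 2→2, Job 4→4, Job 3→4.
Schedule Job 1@1, Job 2@2, Job 4@4, Job 3@4: h1:5  h2:4  h3:4  h4:5  h5:5  h6:5  h7:3  h8:0  h9:0 — peak 5.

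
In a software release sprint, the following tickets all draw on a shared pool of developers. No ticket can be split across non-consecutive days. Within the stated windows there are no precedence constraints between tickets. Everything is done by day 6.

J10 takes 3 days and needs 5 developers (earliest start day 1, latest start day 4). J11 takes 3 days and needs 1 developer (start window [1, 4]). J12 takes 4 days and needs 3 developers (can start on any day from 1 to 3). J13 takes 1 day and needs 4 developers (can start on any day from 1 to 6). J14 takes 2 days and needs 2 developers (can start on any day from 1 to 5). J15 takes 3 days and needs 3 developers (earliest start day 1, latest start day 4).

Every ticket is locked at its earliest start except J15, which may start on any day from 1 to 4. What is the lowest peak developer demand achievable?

J15@1: d1:18  d2:14  d3:12  d4:3  d5:0  d6:0 → peak 18
J15@2: d1:15  d2:14  d3:12  d4:6  d5:0  d6:0 → peak 15
J15@3: d1:15  d2:11  d3:12  d4:6  d5:3  d6:0 → peak 15
J15@4: d1:15  d2:11  d3:9  d4:6  d5:3  d6:3 → peak 15
Best is J15@2, peak 15.

15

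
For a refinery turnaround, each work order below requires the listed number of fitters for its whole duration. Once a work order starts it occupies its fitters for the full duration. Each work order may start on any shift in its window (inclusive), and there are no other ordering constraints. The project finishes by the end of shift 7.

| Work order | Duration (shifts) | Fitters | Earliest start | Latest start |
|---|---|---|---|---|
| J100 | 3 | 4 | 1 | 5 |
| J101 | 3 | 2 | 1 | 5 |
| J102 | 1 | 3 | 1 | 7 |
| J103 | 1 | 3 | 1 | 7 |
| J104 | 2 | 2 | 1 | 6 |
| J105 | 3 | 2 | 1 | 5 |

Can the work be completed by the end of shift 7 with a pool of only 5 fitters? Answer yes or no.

The minimum achievable peak is 6; 5 < 6, so no feasible schedule stays within the cap.

no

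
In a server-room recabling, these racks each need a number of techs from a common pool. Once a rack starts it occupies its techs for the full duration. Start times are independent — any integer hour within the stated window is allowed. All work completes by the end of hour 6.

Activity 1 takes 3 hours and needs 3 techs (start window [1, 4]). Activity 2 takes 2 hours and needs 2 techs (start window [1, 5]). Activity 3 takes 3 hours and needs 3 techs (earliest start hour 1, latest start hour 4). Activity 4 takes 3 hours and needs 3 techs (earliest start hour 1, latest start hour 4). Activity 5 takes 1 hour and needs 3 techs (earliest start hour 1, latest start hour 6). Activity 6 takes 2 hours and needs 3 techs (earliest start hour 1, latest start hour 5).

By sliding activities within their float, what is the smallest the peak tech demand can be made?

8

Early-start (Activity 1@1, Activity 2@1, Activity 3@1, Activity 4@1, Activity 5@1, Activity 6@1) gives peak 17: h1:17  h2:14  h3:9  h4:0  h5:0  h6:0.
Shift Activity 4→4, Activity 5→4, Activity 6→5.
Schedule Activity 1@1, Activity 2@1, Activity 3@1, Activity 4@4, Activity 5@4, Activity 6@5: h1:8  h2:8  h3:6  h4:6  h5:6  h6:6 — peak 8.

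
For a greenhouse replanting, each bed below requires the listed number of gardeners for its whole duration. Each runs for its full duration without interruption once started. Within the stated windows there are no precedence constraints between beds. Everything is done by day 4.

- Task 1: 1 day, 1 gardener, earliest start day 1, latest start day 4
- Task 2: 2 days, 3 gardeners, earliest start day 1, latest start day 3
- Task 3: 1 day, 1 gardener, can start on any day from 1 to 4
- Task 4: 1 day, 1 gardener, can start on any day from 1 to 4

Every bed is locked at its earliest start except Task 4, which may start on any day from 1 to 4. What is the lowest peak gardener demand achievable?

Task 4@1: d1:6  d2:3  d3:0  d4:0 → peak 6
Task 4@2: d1:5  d2:4  d3:0  d4:0 → peak 5
Task 4@3: d1:5  d2:3  d3:1  d4:0 → peak 5
Task 4@4: d1:5  d2:3  d3:0  d4:1 → peak 5
Best is Task 4@2, peak 5.

5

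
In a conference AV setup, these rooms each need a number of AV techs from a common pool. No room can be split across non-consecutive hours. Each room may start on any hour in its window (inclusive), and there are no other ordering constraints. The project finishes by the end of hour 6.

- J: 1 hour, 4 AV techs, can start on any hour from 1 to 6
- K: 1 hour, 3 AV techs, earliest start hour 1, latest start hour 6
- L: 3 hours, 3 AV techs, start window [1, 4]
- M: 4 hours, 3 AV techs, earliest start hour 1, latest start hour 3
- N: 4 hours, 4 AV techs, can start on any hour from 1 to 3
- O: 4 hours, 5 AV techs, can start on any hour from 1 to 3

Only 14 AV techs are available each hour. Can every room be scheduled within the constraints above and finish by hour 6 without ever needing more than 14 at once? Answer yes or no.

The minimum achievable peak is 15; 14 < 15, so no feasible schedule stays within the cap.

no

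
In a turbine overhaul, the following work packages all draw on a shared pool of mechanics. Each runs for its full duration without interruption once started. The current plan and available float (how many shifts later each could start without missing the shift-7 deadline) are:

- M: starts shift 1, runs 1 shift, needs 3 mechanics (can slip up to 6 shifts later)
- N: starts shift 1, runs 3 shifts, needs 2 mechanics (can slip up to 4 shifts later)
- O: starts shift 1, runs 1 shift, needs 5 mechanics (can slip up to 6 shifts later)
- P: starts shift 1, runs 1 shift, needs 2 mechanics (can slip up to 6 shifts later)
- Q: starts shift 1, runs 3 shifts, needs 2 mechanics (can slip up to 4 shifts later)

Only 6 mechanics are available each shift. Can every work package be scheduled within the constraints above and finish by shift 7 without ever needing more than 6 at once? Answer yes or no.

Schedule M@1, N@1, O@4, P@2, Q@5: s1:5  s2:4  s3:2  s4:5  s5:2  s6:2  s7:2 — peak 5 ≤ 6.

yes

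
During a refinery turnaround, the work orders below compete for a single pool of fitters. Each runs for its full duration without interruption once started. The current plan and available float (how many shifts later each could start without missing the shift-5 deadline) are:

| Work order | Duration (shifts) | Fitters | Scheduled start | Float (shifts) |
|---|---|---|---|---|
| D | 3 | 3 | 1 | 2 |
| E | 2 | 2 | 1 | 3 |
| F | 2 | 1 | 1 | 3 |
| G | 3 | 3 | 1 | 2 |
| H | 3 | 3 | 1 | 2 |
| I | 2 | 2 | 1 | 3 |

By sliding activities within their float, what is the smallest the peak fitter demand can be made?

9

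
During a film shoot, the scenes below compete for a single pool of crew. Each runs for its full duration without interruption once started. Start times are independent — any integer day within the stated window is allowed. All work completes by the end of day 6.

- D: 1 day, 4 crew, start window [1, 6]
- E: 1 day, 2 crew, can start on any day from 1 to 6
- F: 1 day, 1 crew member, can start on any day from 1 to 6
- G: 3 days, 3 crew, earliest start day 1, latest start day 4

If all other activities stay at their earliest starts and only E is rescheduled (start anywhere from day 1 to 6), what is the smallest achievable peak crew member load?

E@1: d1:10  d2:3  d3:3  d4:0  d5:0  d6:0 → peak 10
E@2: d1:8  d2:5  d3:3  d4:0  d5:0  d6:0 → peak 8
E@3: d1:8  d2:3  d3:5  d4:0  d5:0  d6:0 → peak 8
E@4: d1:8  d2:3  d3:3  d4:2  d5:0  d6:0 → peak 8
E@5: d1:8  d2:3  d3:3  d4:0  d5:2  d6:0 → peak 8
E@6: d1:8  d2:3  d3:3  d4:0  d5:0  d6:2 → peak 8
Best is E@2, peak 8.

8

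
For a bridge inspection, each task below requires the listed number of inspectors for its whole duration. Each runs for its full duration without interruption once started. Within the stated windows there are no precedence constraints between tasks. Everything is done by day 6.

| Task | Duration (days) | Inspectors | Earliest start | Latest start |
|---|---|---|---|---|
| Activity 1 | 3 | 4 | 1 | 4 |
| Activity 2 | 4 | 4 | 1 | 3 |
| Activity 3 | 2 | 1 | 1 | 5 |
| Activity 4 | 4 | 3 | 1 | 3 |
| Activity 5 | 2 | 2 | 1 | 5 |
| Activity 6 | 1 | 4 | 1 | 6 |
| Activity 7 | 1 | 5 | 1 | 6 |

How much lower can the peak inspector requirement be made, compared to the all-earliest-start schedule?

12

Early-start peak: d1:23  d2:14  d3:11  d4:7  d5:0  d6:0 ⇒ 23.
Leveled (Activity 1@1, Activity 2@1, Activity 3@1, Activity 4@3, Activity 5@1, Activity 6@4, Activity 7@5): d1:11  d2:11  d3:11  d4:11  d5:8  d6:3 ⇒ 11.
Reduction 23 − 11 = 12.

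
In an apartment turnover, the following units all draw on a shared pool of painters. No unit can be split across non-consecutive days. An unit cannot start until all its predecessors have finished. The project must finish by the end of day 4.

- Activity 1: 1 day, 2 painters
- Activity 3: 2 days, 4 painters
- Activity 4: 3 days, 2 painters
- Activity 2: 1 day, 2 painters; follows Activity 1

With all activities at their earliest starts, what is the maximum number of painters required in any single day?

Early-start schedule: Activity 1@1, Activity 3@1, Activity 4@1, Activity 2@2.
Load per day: day 1: 8, day 2: 8, day 3: 2, day 4: 0.
Peak is 8.

8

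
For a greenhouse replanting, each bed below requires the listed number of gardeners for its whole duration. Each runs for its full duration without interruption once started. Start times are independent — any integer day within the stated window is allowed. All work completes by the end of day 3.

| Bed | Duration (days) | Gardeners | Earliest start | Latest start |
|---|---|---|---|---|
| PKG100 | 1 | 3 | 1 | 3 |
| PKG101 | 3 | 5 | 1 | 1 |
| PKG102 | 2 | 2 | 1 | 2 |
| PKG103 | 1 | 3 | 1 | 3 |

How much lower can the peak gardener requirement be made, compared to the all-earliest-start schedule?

Early-start peak: d1:13  d2:7  d3:5 ⇒ 13.
Leveled (PKG100@1, PKG101@1, PKG102@1, PKG103@2): d1:10  d2:10  d3:5 ⇒ 10.
Reduction 13 − 10 = 3.

3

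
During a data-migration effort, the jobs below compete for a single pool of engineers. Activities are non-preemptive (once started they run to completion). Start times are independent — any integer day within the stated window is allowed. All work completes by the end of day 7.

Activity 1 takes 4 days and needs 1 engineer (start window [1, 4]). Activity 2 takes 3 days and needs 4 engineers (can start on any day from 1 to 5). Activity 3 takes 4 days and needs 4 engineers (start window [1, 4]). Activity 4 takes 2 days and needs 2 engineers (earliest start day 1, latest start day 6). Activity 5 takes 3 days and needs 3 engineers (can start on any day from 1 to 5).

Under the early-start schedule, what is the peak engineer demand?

Early-start schedule: Activity 1@1, Activity 2@1, Activity 3@1, Activity 4@1, Activity 5@1.
Load per day: day 1: 14, day 2: 14, day 3: 12, day 4: 5, day 5: 0, day 6: 0, day 7: 0.
Peak is 14.

14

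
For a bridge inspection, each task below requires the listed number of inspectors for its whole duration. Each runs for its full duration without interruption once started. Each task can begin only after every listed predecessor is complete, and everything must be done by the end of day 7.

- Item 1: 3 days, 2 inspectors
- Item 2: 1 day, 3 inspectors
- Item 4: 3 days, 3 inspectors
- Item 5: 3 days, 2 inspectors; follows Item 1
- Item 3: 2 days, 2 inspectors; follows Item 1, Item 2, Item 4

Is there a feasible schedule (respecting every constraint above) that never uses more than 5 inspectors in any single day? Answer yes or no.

Schedule Item 1@1, Item 2@1, Item 4@2, Item 5@4, Item 3@5: d1:5  d2:5  d3:5  d4:5  d5:4  d6:4  d7:0 — peak 5 ≤ 5.

yes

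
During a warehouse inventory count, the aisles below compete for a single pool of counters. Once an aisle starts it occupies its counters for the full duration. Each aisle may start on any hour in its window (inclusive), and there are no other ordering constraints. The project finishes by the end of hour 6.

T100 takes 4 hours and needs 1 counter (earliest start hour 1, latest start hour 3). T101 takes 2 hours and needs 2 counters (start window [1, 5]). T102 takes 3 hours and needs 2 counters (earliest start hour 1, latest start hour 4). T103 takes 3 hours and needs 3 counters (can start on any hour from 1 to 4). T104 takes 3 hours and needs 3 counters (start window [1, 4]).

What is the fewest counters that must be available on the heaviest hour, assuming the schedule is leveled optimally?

6

Early-start (T100@1, T101@1, T102@1, T103@1, T104@1) gives peak 11: h1:11  h2:11  h3:9  h4:1  h5:0  h6:0.
Shift T102→3, T104→4.
Schedule T100@1, T101@1, T102@3, T103@1, T104@4: h1:6  h2:6  h3:6  h4:6  h5:5  h6:3 — peak 6.
Total counter-hours = 32 over 6 hours ⇒ peak ≥ ⌈32/6⌉ = 6, so 6 is optimal.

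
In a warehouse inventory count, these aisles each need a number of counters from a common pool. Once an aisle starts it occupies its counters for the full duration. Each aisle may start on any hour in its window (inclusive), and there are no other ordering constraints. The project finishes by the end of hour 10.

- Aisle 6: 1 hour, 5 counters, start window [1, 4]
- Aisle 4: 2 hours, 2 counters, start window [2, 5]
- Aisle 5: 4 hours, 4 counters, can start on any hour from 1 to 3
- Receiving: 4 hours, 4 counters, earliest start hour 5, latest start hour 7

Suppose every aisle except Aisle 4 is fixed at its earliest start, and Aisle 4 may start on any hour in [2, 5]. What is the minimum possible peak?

Aisle 4@2: h1:9  h2:6  h3:6  h4:4  h5:4  h6:4  h7:4  h8:4  h9:0  h10:0 → peak 9
Aisle 4@3: h1:9  h2:4  h3:6  h4:6  h5:4  h6:4  h7:4  h8:4  h9:0  h10:0 → peak 9
Aisle 4@4: h1:9  h2:4  h3:4  h4:6  h5:6  h6:4  h7:4  h8:4  h9:0  h10:0 → peak 9
Aisle 4@5: h1:9  h2:4  h3:4  h4:4  h5:6  h6:6  h7:4  h8:4  h9:0  h10:0 → peak 9
Best is Aisle 4@2, peak 9.

9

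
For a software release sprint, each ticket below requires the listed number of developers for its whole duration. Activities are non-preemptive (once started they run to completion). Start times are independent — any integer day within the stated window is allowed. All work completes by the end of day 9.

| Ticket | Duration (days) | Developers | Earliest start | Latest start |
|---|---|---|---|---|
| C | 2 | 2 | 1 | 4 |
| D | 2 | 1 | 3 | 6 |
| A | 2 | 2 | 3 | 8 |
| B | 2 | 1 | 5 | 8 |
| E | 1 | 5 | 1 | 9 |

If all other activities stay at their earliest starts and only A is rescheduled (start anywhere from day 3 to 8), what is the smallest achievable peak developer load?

A@3: d1:7  d2:2  d3:3  d4:3  d5:1  d6:1  d7:0  d8:0  d9:0 → peak 7
A@4: d1:7  d2:2  d3:1  d4:3  d5:3  d6:1  d7:0  d8:0  d9:0 → peak 7
A@5: d1:7  d2:2  d3:1  d4:1  d5:3  d6:3  d7:0  d8:0  d9:0 → peak 7
A@6: d1:7  d2:2  d3:1  d4:1  d5:1  d6:3  d7:2  d8:0  d9:0 → peak 7
A@7: d1:7  d2:2  d3:1  d4:1  d5:1  d6:1  d7:2  d8:2  d9:0 → peak 7
A@8: d1:7  d2:2  d3:1  d4:1  d5:1  d6:1  d7:0  d8:2  d9:2 → peak 7
Best is A@3, peak 7.

7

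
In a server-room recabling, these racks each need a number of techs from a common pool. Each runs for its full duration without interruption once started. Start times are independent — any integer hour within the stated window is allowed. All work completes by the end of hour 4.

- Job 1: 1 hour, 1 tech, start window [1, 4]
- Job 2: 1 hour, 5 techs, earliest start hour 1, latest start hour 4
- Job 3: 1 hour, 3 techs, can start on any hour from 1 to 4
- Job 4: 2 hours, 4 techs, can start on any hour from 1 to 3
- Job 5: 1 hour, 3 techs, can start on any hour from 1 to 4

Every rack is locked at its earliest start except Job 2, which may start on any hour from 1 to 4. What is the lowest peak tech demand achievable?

Job 2@1: h1:16  h2:4  h3:0  h4:0 → peak 16
Job 2@2: h1:11  h2:9  h3:0  h4:0 → peak 11
Job 2@3: h1:11  h2:4  h3:5  h4:0 → peak 11
Job 2@4: h1:11  h2:4  h3:0  h4:5 → peak 11
Best is Job 2@2, peak 11.

11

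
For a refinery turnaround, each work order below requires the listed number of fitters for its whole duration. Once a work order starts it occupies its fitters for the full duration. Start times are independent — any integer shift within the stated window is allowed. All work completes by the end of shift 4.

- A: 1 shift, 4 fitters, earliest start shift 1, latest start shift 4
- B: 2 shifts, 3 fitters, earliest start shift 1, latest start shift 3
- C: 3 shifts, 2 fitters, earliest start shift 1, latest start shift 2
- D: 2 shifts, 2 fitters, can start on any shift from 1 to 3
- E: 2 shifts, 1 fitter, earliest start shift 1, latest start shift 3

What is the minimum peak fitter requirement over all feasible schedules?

Early-start (A@1, B@1, C@1, D@1, E@1) gives peak 12: s1:12  s2:8  s3:2  s4:0.
Shift B→3, C→2, E→2.
Schedule A@1, B@3, C@2, D@1, E@2: s1:6  s2:5  s3:6  s4:5 — peak 6.
Total fitter-shifts = 22 over 4 shifts ⇒ peak ≥ ⌈22/4⌉ = 6, so 6 is optimal.

6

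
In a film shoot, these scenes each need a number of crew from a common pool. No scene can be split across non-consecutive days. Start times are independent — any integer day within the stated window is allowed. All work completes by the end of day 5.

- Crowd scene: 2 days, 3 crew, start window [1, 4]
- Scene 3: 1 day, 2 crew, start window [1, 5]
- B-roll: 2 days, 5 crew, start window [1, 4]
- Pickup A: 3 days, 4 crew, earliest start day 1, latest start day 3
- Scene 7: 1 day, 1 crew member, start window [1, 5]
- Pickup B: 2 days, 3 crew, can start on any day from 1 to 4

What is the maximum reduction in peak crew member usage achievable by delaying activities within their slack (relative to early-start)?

Early-start peak: d1:18  d2:15  d3:4  d4:0  d5:0 ⇒ 18.
Leveled (Crowd scene@1, Scene 3@3, B-roll@1, Pickup A@3, Scene 7@3, Pickup B@4): d1:8  d2:8  d3:7  d4:7  d5:7 ⇒ 8.
Reduction 18 − 8 = 10.

10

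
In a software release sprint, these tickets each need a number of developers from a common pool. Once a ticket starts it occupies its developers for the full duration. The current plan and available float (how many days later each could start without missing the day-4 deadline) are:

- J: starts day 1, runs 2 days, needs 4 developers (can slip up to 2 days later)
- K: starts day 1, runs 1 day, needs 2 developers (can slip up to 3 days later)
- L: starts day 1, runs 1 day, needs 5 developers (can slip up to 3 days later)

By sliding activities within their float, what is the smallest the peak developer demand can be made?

Early-start (J@1, K@1, L@1) gives peak 11: d1:11  d2:4  d3:0  d4:0.
Shift K→3, L→4.
Schedule J@1, K@3, L@4: d1:4  d2:4  d3:2  d4:5 — peak 5.

5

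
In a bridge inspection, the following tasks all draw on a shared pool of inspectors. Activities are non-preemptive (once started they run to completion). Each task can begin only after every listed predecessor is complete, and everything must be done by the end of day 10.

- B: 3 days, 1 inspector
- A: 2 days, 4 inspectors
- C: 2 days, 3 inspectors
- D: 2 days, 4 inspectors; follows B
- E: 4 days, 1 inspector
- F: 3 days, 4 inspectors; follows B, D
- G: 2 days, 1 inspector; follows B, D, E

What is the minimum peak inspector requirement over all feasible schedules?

Early-start (B@1, A@1, C@1, D@4, E@1, F@6, G@6) gives peak 9: d1:9  d2:9  d3:2  d4:5  d5:4  d6:5  d7:5  d8:4  d9:0  d10:0.
Shift C→3, D→5, E→3, F→7, G→7.
Schedule B@1, A@1, C@3, D@5, E@3, F@7, G@7: d1:5  d2:5  d3:5  d4:4  d5:5  d6:5  d7:5  d8:5  d9:4  d10:0 — peak 5.
Total inspector-days = 43 over 10 days ⇒ peak ≥ ⌈43/10⌉ = 5, so 5 is optimal.

5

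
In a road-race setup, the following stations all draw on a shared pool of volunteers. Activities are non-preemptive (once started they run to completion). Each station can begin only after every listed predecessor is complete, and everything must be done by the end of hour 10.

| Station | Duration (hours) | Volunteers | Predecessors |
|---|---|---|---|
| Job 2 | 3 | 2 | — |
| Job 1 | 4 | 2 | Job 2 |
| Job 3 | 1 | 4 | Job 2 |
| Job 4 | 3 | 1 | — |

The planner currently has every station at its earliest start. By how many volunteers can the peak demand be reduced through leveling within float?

Early-start peak: h1:3  h2:3  h3:3  h4:6  h5:2  h6:2  h7:2  h8:0  h9:0  h10:0 ⇒ 6.
Leveled (Job 2@1, Job 1@4, Job 3@8, Job 4@1): h1:3  h2:3  h3:3  h4:2  h5:2  h6:2  h7:2  h8:4  h9:0  h10:0 ⇒ 4.
Reduction 6 − 4 = 2.

2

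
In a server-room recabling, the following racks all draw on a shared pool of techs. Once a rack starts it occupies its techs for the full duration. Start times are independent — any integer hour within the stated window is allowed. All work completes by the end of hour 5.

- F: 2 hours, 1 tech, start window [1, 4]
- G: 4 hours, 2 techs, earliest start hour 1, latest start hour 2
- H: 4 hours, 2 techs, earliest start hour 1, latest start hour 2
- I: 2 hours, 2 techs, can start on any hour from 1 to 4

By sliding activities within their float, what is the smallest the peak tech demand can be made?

6

Early-start (F@1, G@1, H@1, I@1) gives peak 7: h1:7  h2:7  h3:4  h4:4  h5:0.
Shift I→3.
Schedule F@1, G@1, H@1, I@3: h1:5  h2:5  h3:6  h4:6  h5:0 — peak 6.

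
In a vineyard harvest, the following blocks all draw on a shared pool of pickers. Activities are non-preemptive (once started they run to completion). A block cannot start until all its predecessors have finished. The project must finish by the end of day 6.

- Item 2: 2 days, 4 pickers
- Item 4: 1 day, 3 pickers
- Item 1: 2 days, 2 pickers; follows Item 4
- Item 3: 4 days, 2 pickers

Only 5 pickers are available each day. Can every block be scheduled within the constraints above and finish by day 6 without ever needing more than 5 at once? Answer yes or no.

yes

Schedule Item 2@1, Item 4@3, Item 1@4, Item 3@3: d1:4  d2:4  d3:5  d4:4  d5:4  d6:2 — peak 5 ≤ 5.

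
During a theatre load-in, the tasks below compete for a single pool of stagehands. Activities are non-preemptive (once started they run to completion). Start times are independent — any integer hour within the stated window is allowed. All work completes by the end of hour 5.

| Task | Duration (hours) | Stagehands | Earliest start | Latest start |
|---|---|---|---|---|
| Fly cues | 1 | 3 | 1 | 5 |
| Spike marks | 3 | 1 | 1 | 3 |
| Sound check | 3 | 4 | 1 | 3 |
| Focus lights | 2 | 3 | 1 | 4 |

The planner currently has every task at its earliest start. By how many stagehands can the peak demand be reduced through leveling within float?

Early-start peak: h1:11  h2:8  h3:5  h4:0  h5:0 ⇒ 11.
Leveled (Fly cues@1, Spike marks@2, Sound check@3, Focus lights@1): h1:6  h2:4  h3:5  h4:5  h5:4 ⇒ 6.
Reduction 11 − 6 = 5.

5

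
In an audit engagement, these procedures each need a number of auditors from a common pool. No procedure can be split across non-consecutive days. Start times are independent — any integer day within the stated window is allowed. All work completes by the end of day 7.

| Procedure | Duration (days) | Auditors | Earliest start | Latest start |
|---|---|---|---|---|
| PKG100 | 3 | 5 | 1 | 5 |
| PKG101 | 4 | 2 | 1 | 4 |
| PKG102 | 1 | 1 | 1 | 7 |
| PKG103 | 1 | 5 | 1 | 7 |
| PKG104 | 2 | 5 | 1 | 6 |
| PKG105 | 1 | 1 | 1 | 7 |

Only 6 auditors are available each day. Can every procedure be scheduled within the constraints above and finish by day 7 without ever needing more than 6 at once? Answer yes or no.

no

The minimum achievable peak is 7; 6 < 7, so no feasible schedule stays within the cap.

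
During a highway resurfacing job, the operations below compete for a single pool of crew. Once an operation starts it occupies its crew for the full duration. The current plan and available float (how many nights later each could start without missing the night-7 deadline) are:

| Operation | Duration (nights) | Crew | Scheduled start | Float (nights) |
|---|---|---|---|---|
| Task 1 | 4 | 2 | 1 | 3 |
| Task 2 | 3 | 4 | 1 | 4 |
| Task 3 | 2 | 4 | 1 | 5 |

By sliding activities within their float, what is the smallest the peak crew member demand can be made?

6

Early-start (Task 1@1, Task 2@1, Task 3@1) gives peak 10: n1:10  n2:10  n3:6  n4:2  n5:0  n6:0  n7:0.
Shift Task 3→4.
Schedule Task 1@1, Task 2@1, Task 3@4: n1:6  n2:6  n3:6  n4:6  n5:4  n6:0  n7:0 — peak 6.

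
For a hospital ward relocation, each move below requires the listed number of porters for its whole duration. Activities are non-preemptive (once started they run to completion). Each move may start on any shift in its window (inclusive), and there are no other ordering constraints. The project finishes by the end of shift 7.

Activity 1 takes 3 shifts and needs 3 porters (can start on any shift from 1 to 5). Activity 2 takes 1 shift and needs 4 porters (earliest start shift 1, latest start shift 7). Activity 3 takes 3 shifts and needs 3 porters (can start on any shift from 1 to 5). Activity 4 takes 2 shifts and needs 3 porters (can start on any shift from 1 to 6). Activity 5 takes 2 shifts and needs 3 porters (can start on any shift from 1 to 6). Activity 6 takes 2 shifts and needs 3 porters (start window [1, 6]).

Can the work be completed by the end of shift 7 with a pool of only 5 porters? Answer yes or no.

Total porter-shifts = 40; over 7 shifts the average is 40/7 > 5, so some shift must exceed 5.

no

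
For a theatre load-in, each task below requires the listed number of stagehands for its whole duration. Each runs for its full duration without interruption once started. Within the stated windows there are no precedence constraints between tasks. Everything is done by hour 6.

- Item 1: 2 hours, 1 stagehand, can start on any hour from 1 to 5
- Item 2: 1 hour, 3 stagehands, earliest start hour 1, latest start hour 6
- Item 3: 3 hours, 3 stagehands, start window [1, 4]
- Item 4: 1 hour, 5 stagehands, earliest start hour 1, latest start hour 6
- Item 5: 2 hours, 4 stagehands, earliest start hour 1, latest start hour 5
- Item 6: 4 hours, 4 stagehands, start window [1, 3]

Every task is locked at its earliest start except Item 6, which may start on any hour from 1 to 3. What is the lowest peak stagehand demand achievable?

16

Item 6@1: h1:20  h2:12  h3:7  h4:4  h5:0  h6:0 → peak 20
Item 6@2: h1:16  h2:12  h3:7  h4:4  h5:4  h6:0 → peak 16
Item 6@3: h1:16  h2:8  h3:7  h4:4  h5:4  h6:4 → peak 16
Best is Item 6@2, peak 16.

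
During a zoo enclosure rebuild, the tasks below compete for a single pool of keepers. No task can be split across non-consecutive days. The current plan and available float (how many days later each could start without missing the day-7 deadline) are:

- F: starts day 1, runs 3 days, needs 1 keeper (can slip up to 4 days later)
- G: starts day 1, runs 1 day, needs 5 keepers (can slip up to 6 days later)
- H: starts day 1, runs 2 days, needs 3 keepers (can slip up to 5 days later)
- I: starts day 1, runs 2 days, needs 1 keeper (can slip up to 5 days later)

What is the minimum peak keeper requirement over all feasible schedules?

5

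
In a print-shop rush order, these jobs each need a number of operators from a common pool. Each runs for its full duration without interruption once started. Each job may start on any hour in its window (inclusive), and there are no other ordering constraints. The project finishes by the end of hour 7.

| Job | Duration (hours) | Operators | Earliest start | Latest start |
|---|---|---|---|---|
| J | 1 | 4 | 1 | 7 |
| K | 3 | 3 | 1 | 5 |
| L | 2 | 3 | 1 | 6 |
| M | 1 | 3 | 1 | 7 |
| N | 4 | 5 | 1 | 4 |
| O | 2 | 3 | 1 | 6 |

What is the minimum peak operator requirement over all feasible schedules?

Early-start (J@1, K@1, L@1, M@1, N@1, O@1) gives peak 21: h1:21  h2:14  h3:8  h4:5  h5:0  h6:0  h7:0.
Shift L→2, M→4, N→4, O→5.
Schedule J@1, K@1, L@2, M@4, N@4, O@5: h1:7  h2:6  h3:6  h4:8  h5:8  h6:8  h7:5 — peak 8.

8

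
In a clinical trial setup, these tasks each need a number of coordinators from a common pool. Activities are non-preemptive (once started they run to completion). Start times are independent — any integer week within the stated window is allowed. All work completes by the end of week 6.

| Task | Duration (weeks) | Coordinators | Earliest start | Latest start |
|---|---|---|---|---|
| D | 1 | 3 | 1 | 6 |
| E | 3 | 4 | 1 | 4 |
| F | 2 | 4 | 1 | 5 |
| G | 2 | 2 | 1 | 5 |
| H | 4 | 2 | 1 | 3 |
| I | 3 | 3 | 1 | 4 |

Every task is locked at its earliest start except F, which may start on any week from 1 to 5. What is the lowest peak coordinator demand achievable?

F@1: w1:18  w2:15  w3:9  w4:2  w5:0  w6:0 → peak 18
F@2: w1:14  w2:15  w3:13  w4:2  w5:0  w6:0 → peak 15
F@3: w1:14  w2:11  w3:13  w4:6  w5:0  w6:0 → peak 14
F@4: w1:14  w2:11  w3:9  w4:6  w5:4  w6:0 → peak 14
F@5: w1:14  w2:11  w3:9  w4:2  w5:4  w6:4 → peak 14
Best is F@3, peak 14.

14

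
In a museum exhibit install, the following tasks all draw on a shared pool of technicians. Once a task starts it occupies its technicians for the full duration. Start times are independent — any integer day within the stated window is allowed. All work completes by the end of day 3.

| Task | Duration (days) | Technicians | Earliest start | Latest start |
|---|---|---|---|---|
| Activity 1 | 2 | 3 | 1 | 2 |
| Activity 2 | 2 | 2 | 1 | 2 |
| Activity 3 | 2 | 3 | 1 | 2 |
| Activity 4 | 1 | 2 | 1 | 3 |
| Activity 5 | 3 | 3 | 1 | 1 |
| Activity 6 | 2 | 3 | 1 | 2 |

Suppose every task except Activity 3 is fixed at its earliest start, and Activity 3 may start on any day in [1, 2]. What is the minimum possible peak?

Activity 3@1: d1:16  d2:14  d3:3 → peak 16
Activity 3@2: d1:13  d2:14  d3:6 → peak 14
Best is Activity 3@2, peak 14.

14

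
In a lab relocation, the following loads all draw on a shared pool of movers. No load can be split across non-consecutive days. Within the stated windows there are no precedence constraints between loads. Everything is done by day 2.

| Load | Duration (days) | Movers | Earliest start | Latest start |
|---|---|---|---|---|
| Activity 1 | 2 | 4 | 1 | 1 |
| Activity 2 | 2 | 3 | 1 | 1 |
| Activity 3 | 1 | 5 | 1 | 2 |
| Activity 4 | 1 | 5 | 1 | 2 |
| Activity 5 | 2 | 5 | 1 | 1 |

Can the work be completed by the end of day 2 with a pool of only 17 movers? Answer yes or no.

yes

Schedule Activity 1@1, Activity 2@1, Activity 3@1, Activity 4@2, Activity 5@1: d1:17  d2:17 — peak 17 ≤ 17.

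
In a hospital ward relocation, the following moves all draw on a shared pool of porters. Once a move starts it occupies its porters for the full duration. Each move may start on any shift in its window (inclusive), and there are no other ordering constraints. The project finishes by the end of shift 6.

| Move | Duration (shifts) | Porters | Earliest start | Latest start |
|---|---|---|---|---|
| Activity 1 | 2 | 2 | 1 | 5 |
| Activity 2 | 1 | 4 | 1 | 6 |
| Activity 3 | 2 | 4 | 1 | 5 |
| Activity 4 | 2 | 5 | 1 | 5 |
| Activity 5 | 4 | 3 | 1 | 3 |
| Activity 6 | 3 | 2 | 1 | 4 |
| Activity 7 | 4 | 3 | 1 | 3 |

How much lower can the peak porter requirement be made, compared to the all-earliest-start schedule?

13

Early-start peak: s1:23  s2:19  s3:8  s4:6  s5:0  s6:0 ⇒ 23.
Leveled (Activity 1@1, Activity 2@1, Activity 3@2, Activity 4@5, Activity 5@1, Activity 6@4, Activity 7@3): s1:9  s2:9  s3:10  s4:8  s5:10  s6:10 ⇒ 10.
Reduction 23 − 10 = 13.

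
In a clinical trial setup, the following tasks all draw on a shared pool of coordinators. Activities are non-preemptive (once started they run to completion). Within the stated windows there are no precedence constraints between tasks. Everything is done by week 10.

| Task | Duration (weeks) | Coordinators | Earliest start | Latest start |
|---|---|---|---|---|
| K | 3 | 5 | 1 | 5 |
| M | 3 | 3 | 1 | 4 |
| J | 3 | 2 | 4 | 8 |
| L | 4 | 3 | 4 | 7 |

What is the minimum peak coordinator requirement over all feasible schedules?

5

Early-start (K@1, M@1, J@4, L@4) gives peak 8: w1:8  w2:8  w3:8  w4:5  w5:5  w6:5  w7:3  w8:0  w9:0  w10:0.
Shift M→4, L→7.
Schedule K@1, M@4, J@4, L@7: w1:5  w2:5  w3:5  w4:5  w5:5  w6:5  w7:3  w8:3  w9:3  w10:3 — peak 5.
Total coordinator-weeks = 42 over 10 weeks ⇒ peak ≥ ⌈42/10⌉ = 5, so 5 is optimal.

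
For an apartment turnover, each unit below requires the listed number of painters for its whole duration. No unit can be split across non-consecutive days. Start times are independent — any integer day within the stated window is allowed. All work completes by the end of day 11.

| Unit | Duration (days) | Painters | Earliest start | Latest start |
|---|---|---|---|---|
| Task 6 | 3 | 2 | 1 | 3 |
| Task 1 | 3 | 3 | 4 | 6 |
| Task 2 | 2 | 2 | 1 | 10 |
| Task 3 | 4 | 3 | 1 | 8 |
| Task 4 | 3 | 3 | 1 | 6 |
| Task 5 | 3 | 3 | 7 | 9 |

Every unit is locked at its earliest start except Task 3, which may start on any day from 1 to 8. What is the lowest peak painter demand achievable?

7

Task 3@1: d1:10  d2:10  d3:8  d4:6  d5:3  d6:3  d7:3  d8:3  d9:3  d10:0  d11:0 → peak 10
Task 3@2: d1:7  d2:10  d3:8  d4:6  d5:6  d6:3  d7:3  d8:3  d9:3  d10:0  d11:0 → peak 10
Task 3@3: d1:7  d2:7  d3:8  d4:6  d5:6  d6:6  d7:3  d8:3  d9:3  d10:0  d11:0 → peak 8
Task 3@4: d1:7  d2:7  d3:5  d4:6  d5:6  d6:6  d7:6  d8:3  d9:3  d10:0  d11:0 → peak 7
Task 3@5: d1:7  d2:7  d3:5  d4:3  d5:6  d6:6  d7:6  d8:6  d9:3  d10:0  d11:0 → peak 7
Task 3@6: d1:7  d2:7  d3:5  d4:3  d5:3  d6:6  d7:6  d8:6  d9:6  d10:0  d11:0 → peak 7
Task 3@7: d1:7  d2:7  d3:5  d4:3  d5:3  d6:3  d7:6  d8:6  d9:6  d10:3  d11:0 → peak 7
Task 3@8: d1:7  d2:7  d3:5  d4:3  d5:3  d6:3  d7:3  d8:6  d9:6  d10:3  d11:3 → peak 7
Best is Task 3@4, peak 7.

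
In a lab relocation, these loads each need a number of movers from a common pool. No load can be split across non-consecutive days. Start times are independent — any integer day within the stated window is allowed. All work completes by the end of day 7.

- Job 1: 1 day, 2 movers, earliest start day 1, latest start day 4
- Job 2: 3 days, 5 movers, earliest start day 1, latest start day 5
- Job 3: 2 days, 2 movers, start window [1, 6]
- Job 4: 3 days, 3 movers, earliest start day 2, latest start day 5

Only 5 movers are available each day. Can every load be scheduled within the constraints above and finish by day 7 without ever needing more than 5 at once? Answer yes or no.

Schedule Job 1@1, Job 2@2, Job 3@5, Job 4@5: d1:2  d2:5  d3:5  d4:5  d5:5  d6:5  d7:3 — peak 5 ≤ 5.

yes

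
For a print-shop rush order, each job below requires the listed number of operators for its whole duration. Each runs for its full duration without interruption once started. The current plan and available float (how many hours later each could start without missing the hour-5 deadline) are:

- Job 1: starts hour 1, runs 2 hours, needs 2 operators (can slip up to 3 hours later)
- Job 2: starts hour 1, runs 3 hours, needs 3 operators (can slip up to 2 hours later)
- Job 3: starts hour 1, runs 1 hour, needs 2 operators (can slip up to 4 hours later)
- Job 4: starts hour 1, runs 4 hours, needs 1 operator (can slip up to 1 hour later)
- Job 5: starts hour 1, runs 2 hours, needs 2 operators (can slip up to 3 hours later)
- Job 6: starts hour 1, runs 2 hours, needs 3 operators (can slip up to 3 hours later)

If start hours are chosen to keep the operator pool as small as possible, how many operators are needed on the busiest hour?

6

Early-start (Job 1@1, Job 2@1, Job 3@1, Job 4@1, Job 5@1, Job 6@1) gives peak 13: h1:13  h2:11  h3:4  h4:1  h5:0.
Shift Job 3→3, Job 5→4, Job 6→4.
Schedule Job 1@1, Job 2@1, Job 3@3, Job 4@1, Job 5@4, Job 6@4: h1:6  h2:6  h3:6  h4:6  h5:5 — peak 6.
Total operator-hours = 29 over 5 hours ⇒ peak ≥ ⌈29/5⌉ = 6, so 6 is optimal.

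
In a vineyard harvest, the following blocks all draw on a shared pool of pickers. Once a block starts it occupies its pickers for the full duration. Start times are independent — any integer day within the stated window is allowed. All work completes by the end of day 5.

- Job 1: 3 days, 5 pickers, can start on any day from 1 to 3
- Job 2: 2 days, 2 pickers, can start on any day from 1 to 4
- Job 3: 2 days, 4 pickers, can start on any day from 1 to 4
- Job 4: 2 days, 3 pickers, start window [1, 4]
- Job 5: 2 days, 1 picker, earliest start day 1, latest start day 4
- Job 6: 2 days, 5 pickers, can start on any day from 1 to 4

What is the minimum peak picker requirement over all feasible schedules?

Early-start (Job 1@1, Job 2@1, Job 3@1, Job 4@1, Job 5@1, Job 6@1) gives peak 20: d1:20  d2:20  d3:5  d4:0  d5:0.
Shift Job 3→3, Job 5→3, Job 6→4.
Schedule Job 1@1, Job 2@1, Job 3@3, Job 4@1, Job 5@3, Job 6@4: d1:10  d2:10  d3:10  d4:10  d5:5 — peak 10.

10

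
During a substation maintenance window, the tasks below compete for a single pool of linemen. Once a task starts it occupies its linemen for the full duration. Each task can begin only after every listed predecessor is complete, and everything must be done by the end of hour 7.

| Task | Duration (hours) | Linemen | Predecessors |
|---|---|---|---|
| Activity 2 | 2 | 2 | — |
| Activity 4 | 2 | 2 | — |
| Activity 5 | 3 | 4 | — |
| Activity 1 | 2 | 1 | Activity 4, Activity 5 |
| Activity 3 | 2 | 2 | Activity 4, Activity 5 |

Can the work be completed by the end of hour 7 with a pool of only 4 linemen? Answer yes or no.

Schedule Activity 2@1, Activity 4@1, Activity 5@3, Activity 1@6, Activity 3@6: h1:4  h2:4  h3:4  h4:4  h5:4  h6:3  h7:3 — peak 4 ≤ 4.

yes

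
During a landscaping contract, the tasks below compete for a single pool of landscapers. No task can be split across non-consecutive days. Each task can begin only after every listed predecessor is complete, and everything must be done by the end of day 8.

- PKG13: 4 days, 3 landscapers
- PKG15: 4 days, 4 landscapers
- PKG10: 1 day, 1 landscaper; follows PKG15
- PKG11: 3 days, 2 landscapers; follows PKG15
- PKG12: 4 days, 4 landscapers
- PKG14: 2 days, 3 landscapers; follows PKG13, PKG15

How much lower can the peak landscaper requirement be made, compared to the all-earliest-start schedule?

2

Early-start peak: d1:11  d2:11  d3:11  d4:11  d5:6  d6:5  d7:2  d8:0 ⇒ 11.
Leveled (PKG13@1, PKG15@1, PKG10@5, PKG11@5, PKG12@5, PKG14@6): d1:7  d2:7  d3:7  d4:7  d5:7  d6:9  d7:9  d8:4 ⇒ 9.
Reduction 11 − 9 = 2.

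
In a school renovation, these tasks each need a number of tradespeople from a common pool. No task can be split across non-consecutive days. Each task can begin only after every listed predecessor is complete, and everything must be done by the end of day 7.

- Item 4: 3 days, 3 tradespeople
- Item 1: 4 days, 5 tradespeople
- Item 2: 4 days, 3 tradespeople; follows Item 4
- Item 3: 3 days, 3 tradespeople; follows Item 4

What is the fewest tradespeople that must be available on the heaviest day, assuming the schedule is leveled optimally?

Early-start (Item 4@1, Item 1@1, Item 2@4, Item 3@4) gives peak 11: d1:8  d2:8  d3:8  d4:11  d5:6  d6:6  d7:3.
Shift Item 3→5.
Schedule Item 4@1, Item 1@1, Item 2@4, Item 3@5: d1:8  d2:8  d3:8  d4:8  d5:6  d6:6  d7:6 — peak 8.
Total tradesperson-days = 50 over 7 days ⇒ peak ≥ ⌈50/7⌉ = 8, so 8 is optimal.

8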